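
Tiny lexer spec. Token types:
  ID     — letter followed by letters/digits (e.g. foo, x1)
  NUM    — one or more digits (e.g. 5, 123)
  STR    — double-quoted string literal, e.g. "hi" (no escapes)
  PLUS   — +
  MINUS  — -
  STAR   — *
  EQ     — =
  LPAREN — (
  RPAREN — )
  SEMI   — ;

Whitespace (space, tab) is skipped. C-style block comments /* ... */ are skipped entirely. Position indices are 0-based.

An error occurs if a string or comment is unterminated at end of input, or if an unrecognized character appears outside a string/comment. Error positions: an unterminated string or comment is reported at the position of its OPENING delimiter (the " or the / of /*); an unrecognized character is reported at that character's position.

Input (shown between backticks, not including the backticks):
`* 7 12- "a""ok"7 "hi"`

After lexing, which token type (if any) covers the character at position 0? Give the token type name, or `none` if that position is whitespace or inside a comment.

Answer: STAR

Derivation:
pos=0: emit STAR '*'
pos=2: emit NUM '7' (now at pos=3)
pos=4: emit NUM '12' (now at pos=6)
pos=6: emit MINUS '-'
pos=8: enter STRING mode
pos=8: emit STR "a" (now at pos=11)
pos=11: enter STRING mode
pos=11: emit STR "ok" (now at pos=15)
pos=15: emit NUM '7' (now at pos=16)
pos=17: enter STRING mode
pos=17: emit STR "hi" (now at pos=21)
DONE. 8 tokens: [STAR, NUM, NUM, MINUS, STR, STR, NUM, STR]
Position 0: char is '*' -> STAR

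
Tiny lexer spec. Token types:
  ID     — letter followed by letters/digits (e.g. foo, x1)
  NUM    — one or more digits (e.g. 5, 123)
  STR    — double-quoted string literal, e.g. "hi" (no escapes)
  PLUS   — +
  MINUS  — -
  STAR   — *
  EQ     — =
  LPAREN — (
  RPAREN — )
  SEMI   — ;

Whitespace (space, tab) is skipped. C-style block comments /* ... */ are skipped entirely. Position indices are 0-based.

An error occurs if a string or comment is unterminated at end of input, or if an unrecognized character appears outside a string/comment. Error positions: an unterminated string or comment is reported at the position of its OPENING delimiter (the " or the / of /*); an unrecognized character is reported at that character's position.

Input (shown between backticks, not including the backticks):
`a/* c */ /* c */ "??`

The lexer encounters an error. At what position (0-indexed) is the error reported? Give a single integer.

pos=0: emit ID 'a' (now at pos=1)
pos=1: enter COMMENT mode (saw '/*')
exit COMMENT mode (now at pos=8)
pos=9: enter COMMENT mode (saw '/*')
exit COMMENT mode (now at pos=16)
pos=17: enter STRING mode
pos=17: ERROR — unterminated string

Answer: 17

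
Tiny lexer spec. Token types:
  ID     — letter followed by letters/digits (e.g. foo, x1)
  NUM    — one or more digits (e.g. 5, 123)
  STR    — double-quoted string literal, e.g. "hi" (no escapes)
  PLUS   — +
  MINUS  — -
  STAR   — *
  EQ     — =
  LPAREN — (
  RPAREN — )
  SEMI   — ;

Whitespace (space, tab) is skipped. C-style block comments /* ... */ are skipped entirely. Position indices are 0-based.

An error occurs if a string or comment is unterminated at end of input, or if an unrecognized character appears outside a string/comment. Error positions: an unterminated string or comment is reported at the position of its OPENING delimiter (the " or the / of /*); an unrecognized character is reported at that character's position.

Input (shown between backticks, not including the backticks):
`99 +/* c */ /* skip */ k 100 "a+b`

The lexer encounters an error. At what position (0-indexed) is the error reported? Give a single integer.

Answer: 29

Derivation:
pos=0: emit NUM '99' (now at pos=2)
pos=3: emit PLUS '+'
pos=4: enter COMMENT mode (saw '/*')
exit COMMENT mode (now at pos=11)
pos=12: enter COMMENT mode (saw '/*')
exit COMMENT mode (now at pos=22)
pos=23: emit ID 'k' (now at pos=24)
pos=25: emit NUM '100' (now at pos=28)
pos=29: enter STRING mode
pos=29: ERROR — unterminated string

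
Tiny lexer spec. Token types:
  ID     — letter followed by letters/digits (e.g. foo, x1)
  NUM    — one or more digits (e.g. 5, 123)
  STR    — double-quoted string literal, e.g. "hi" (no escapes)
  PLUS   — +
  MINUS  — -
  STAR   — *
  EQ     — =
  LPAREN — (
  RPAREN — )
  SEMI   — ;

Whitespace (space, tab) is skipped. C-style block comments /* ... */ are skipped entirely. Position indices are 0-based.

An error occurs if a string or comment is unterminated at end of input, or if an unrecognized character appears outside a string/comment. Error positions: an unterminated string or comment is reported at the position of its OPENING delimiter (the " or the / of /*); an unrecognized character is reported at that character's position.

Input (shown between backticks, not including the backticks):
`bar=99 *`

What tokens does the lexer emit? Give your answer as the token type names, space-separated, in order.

pos=0: emit ID 'bar' (now at pos=3)
pos=3: emit EQ '='
pos=4: emit NUM '99' (now at pos=6)
pos=7: emit STAR '*'
DONE. 4 tokens: [ID, EQ, NUM, STAR]

Answer: ID EQ NUM STAR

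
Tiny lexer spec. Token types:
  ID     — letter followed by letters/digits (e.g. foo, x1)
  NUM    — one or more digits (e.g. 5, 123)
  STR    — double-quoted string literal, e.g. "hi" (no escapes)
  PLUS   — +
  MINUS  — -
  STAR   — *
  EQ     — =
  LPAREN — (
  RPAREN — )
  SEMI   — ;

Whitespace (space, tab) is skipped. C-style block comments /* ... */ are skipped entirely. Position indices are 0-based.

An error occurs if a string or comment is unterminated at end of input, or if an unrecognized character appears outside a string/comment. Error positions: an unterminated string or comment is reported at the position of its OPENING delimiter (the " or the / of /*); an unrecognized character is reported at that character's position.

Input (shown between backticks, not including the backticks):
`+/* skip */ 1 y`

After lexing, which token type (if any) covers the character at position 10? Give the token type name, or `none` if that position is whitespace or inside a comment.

pos=0: emit PLUS '+'
pos=1: enter COMMENT mode (saw '/*')
exit COMMENT mode (now at pos=11)
pos=12: emit NUM '1' (now at pos=13)
pos=14: emit ID 'y' (now at pos=15)
DONE. 3 tokens: [PLUS, NUM, ID]
Position 10: char is '/' -> none

Answer: none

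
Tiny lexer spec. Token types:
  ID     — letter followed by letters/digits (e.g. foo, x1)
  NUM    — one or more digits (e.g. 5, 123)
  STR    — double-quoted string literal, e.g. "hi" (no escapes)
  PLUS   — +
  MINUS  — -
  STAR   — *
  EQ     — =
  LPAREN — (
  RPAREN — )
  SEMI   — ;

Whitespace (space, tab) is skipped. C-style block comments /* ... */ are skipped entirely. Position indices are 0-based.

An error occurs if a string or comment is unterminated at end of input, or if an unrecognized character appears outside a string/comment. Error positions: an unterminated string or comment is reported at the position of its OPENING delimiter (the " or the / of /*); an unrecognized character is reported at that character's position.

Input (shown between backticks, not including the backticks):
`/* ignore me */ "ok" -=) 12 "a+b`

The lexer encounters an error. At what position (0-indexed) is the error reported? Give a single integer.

Answer: 28

Derivation:
pos=0: enter COMMENT mode (saw '/*')
exit COMMENT mode (now at pos=15)
pos=16: enter STRING mode
pos=16: emit STR "ok" (now at pos=20)
pos=21: emit MINUS '-'
pos=22: emit EQ '='
pos=23: emit RPAREN ')'
pos=25: emit NUM '12' (now at pos=27)
pos=28: enter STRING mode
pos=28: ERROR — unterminated string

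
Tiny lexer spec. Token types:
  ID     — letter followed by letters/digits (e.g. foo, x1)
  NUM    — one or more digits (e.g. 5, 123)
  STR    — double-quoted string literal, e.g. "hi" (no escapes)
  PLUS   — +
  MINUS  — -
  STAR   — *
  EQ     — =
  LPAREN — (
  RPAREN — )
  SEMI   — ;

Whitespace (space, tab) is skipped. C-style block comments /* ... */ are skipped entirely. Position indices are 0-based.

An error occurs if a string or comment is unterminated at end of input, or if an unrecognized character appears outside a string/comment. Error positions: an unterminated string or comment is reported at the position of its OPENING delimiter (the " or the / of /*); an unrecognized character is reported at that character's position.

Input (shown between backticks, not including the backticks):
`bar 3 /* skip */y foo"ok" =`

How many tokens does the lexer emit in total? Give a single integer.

Answer: 6

Derivation:
pos=0: emit ID 'bar' (now at pos=3)
pos=4: emit NUM '3' (now at pos=5)
pos=6: enter COMMENT mode (saw '/*')
exit COMMENT mode (now at pos=16)
pos=16: emit ID 'y' (now at pos=17)
pos=18: emit ID 'foo' (now at pos=21)
pos=21: enter STRING mode
pos=21: emit STR "ok" (now at pos=25)
pos=26: emit EQ '='
DONE. 6 tokens: [ID, NUM, ID, ID, STR, EQ]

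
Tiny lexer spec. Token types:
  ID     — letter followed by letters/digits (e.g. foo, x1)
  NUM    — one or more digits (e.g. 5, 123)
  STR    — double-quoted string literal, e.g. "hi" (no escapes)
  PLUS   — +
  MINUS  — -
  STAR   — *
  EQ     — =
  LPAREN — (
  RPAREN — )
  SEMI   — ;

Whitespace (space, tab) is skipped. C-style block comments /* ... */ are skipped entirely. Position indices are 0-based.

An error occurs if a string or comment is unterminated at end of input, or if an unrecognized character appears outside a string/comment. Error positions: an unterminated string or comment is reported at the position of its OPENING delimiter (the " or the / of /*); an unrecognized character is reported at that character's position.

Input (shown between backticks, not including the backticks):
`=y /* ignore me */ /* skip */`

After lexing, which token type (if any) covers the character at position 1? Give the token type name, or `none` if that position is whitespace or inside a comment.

pos=0: emit EQ '='
pos=1: emit ID 'y' (now at pos=2)
pos=3: enter COMMENT mode (saw '/*')
exit COMMENT mode (now at pos=18)
pos=19: enter COMMENT mode (saw '/*')
exit COMMENT mode (now at pos=29)
DONE. 2 tokens: [EQ, ID]
Position 1: char is 'y' -> ID

Answer: ID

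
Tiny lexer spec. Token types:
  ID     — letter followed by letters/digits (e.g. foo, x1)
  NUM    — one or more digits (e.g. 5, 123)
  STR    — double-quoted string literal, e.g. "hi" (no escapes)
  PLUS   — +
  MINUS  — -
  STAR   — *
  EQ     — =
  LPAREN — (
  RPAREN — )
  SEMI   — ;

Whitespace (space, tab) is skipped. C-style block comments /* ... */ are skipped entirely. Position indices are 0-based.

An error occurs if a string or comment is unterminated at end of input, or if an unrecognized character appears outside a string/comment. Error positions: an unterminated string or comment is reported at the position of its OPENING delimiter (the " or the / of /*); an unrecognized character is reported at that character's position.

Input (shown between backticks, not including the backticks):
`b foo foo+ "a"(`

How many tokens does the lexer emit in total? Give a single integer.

Answer: 6

Derivation:
pos=0: emit ID 'b' (now at pos=1)
pos=2: emit ID 'foo' (now at pos=5)
pos=6: emit ID 'foo' (now at pos=9)
pos=9: emit PLUS '+'
pos=11: enter STRING mode
pos=11: emit STR "a" (now at pos=14)
pos=14: emit LPAREN '('
DONE. 6 tokens: [ID, ID, ID, PLUS, STR, LPAREN]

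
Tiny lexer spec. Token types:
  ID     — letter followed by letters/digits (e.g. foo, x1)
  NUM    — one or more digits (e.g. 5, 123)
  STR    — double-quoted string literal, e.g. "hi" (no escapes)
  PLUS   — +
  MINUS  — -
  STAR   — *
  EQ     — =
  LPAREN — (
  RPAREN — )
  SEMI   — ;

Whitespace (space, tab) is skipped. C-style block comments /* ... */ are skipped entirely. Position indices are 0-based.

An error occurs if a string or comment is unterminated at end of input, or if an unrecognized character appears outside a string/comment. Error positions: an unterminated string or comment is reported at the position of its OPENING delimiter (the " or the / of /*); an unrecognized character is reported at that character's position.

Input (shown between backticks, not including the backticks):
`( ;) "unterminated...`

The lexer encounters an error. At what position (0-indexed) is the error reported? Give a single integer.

pos=0: emit LPAREN '('
pos=2: emit SEMI ';'
pos=3: emit RPAREN ')'
pos=5: enter STRING mode
pos=5: ERROR — unterminated string

Answer: 5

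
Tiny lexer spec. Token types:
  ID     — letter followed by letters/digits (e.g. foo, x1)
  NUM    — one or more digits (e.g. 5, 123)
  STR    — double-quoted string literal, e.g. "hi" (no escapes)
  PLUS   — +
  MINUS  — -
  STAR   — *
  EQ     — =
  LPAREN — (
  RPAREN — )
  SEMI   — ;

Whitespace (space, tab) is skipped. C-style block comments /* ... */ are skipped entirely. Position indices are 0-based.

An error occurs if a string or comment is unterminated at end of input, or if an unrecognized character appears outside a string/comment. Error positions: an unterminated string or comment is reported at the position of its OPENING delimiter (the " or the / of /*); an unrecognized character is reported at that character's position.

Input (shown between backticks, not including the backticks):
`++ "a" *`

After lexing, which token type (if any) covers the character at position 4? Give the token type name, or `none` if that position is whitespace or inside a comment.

pos=0: emit PLUS '+'
pos=1: emit PLUS '+'
pos=3: enter STRING mode
pos=3: emit STR "a" (now at pos=6)
pos=7: emit STAR '*'
DONE. 4 tokens: [PLUS, PLUS, STR, STAR]
Position 4: char is 'a' -> STR

Answer: STR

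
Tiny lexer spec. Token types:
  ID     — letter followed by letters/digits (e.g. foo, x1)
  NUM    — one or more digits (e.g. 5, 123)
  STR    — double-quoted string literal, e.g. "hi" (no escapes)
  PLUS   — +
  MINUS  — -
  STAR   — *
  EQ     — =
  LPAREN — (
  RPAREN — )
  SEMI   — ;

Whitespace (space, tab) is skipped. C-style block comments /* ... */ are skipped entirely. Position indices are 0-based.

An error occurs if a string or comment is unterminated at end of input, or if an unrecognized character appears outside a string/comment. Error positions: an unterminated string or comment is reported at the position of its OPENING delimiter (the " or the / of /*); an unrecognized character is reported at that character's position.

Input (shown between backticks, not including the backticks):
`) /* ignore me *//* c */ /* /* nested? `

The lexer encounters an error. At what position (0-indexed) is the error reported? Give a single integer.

Answer: 25

Derivation:
pos=0: emit RPAREN ')'
pos=2: enter COMMENT mode (saw '/*')
exit COMMENT mode (now at pos=17)
pos=17: enter COMMENT mode (saw '/*')
exit COMMENT mode (now at pos=24)
pos=25: enter COMMENT mode (saw '/*')
pos=25: ERROR — unterminated comment (reached EOF)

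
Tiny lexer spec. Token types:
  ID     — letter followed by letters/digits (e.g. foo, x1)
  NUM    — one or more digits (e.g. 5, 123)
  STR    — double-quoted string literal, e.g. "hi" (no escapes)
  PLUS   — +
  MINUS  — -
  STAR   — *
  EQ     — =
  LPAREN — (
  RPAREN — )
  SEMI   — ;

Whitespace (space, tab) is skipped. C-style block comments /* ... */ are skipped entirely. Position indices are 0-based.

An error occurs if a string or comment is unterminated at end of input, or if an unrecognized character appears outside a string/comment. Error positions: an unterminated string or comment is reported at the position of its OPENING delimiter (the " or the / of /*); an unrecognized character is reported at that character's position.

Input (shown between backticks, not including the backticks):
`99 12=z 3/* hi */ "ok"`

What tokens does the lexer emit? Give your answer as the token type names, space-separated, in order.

Answer: NUM NUM EQ ID NUM STR

Derivation:
pos=0: emit NUM '99' (now at pos=2)
pos=3: emit NUM '12' (now at pos=5)
pos=5: emit EQ '='
pos=6: emit ID 'z' (now at pos=7)
pos=8: emit NUM '3' (now at pos=9)
pos=9: enter COMMENT mode (saw '/*')
exit COMMENT mode (now at pos=17)
pos=18: enter STRING mode
pos=18: emit STR "ok" (now at pos=22)
DONE. 6 tokens: [NUM, NUM, EQ, ID, NUM, STR]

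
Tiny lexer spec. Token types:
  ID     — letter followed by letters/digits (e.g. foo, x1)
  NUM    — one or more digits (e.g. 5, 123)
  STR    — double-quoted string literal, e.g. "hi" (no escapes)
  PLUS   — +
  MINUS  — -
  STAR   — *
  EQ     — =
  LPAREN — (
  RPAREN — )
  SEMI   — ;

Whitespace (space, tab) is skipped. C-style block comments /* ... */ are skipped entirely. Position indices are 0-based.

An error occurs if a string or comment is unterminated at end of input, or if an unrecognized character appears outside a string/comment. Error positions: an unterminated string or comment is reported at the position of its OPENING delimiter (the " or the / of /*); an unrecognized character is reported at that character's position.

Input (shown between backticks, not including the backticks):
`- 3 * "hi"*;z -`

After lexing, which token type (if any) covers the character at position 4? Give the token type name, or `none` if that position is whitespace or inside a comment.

Answer: STAR

Derivation:
pos=0: emit MINUS '-'
pos=2: emit NUM '3' (now at pos=3)
pos=4: emit STAR '*'
pos=6: enter STRING mode
pos=6: emit STR "hi" (now at pos=10)
pos=10: emit STAR '*'
pos=11: emit SEMI ';'
pos=12: emit ID 'z' (now at pos=13)
pos=14: emit MINUS '-'
DONE. 8 tokens: [MINUS, NUM, STAR, STR, STAR, SEMI, ID, MINUS]
Position 4: char is '*' -> STAR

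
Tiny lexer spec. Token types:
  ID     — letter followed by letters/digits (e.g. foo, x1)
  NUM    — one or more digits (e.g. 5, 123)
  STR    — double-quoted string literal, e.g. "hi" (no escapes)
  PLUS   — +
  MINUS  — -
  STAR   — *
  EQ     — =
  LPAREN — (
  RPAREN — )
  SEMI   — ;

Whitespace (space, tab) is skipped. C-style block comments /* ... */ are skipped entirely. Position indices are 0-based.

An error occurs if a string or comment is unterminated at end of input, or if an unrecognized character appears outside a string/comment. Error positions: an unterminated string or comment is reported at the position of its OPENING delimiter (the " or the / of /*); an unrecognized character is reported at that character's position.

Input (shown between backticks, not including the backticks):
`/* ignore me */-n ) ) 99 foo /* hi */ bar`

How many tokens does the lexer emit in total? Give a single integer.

Answer: 7

Derivation:
pos=0: enter COMMENT mode (saw '/*')
exit COMMENT mode (now at pos=15)
pos=15: emit MINUS '-'
pos=16: emit ID 'n' (now at pos=17)
pos=18: emit RPAREN ')'
pos=20: emit RPAREN ')'
pos=22: emit NUM '99' (now at pos=24)
pos=25: emit ID 'foo' (now at pos=28)
pos=29: enter COMMENT mode (saw '/*')
exit COMMENT mode (now at pos=37)
pos=38: emit ID 'bar' (now at pos=41)
DONE. 7 tokens: [MINUS, ID, RPAREN, RPAREN, NUM, ID, ID]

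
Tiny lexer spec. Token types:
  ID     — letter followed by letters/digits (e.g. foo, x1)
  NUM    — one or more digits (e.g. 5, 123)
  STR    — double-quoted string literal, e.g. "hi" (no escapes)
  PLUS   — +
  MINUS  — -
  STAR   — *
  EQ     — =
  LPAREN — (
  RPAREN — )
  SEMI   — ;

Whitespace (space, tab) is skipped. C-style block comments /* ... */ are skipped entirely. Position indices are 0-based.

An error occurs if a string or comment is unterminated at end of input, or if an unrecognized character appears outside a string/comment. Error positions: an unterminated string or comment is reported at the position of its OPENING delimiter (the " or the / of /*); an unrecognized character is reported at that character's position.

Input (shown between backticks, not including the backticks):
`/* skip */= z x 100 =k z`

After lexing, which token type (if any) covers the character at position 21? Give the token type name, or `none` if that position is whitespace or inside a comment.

Answer: ID

Derivation:
pos=0: enter COMMENT mode (saw '/*')
exit COMMENT mode (now at pos=10)
pos=10: emit EQ '='
pos=12: emit ID 'z' (now at pos=13)
pos=14: emit ID 'x' (now at pos=15)
pos=16: emit NUM '100' (now at pos=19)
pos=20: emit EQ '='
pos=21: emit ID 'k' (now at pos=22)
pos=23: emit ID 'z' (now at pos=24)
DONE. 7 tokens: [EQ, ID, ID, NUM, EQ, ID, ID]
Position 21: char is 'k' -> ID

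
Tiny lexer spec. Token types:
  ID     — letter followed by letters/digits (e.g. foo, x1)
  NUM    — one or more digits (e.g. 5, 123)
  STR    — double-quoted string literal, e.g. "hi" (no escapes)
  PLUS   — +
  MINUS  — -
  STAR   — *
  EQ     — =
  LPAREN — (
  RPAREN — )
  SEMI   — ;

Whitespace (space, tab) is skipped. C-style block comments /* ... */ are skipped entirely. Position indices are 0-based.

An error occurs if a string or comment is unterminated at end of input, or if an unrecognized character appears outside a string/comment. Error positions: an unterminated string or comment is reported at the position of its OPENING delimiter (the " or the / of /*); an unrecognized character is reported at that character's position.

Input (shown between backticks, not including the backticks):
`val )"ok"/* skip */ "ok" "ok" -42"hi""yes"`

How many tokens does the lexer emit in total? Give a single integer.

pos=0: emit ID 'val' (now at pos=3)
pos=4: emit RPAREN ')'
pos=5: enter STRING mode
pos=5: emit STR "ok" (now at pos=9)
pos=9: enter COMMENT mode (saw '/*')
exit COMMENT mode (now at pos=19)
pos=20: enter STRING mode
pos=20: emit STR "ok" (now at pos=24)
pos=25: enter STRING mode
pos=25: emit STR "ok" (now at pos=29)
pos=30: emit MINUS '-'
pos=31: emit NUM '42' (now at pos=33)
pos=33: enter STRING mode
pos=33: emit STR "hi" (now at pos=37)
pos=37: enter STRING mode
pos=37: emit STR "yes" (now at pos=42)
DONE. 9 tokens: [ID, RPAREN, STR, STR, STR, MINUS, NUM, STR, STR]

Answer: 9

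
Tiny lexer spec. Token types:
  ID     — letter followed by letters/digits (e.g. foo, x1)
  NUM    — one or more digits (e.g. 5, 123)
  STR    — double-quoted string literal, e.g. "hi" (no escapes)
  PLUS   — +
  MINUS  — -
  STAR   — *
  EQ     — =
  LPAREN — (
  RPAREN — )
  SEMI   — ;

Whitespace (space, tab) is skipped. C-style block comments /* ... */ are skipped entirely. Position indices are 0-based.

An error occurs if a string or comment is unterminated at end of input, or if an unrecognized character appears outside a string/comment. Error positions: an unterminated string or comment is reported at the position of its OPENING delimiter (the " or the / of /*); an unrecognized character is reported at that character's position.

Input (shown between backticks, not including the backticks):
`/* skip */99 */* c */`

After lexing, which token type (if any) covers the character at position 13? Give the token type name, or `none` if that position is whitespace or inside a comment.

pos=0: enter COMMENT mode (saw '/*')
exit COMMENT mode (now at pos=10)
pos=10: emit NUM '99' (now at pos=12)
pos=13: emit STAR '*'
pos=14: enter COMMENT mode (saw '/*')
exit COMMENT mode (now at pos=21)
DONE. 2 tokens: [NUM, STAR]
Position 13: char is '*' -> STAR

Answer: STAR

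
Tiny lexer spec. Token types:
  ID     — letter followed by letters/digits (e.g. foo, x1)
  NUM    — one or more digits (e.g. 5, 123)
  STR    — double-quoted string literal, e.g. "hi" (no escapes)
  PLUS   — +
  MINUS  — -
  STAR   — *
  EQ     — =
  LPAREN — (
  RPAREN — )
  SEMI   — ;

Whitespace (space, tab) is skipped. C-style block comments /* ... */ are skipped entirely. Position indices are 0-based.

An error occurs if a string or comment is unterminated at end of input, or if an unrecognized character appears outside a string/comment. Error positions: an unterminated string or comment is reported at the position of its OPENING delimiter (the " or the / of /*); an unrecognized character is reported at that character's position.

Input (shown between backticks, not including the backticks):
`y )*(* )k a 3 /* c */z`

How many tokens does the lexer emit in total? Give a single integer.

Answer: 10

Derivation:
pos=0: emit ID 'y' (now at pos=1)
pos=2: emit RPAREN ')'
pos=3: emit STAR '*'
pos=4: emit LPAREN '('
pos=5: emit STAR '*'
pos=7: emit RPAREN ')'
pos=8: emit ID 'k' (now at pos=9)
pos=10: emit ID 'a' (now at pos=11)
pos=12: emit NUM '3' (now at pos=13)
pos=14: enter COMMENT mode (saw '/*')
exit COMMENT mode (now at pos=21)
pos=21: emit ID 'z' (now at pos=22)
DONE. 10 tokens: [ID, RPAREN, STAR, LPAREN, STAR, RPAREN, ID, ID, NUM, ID]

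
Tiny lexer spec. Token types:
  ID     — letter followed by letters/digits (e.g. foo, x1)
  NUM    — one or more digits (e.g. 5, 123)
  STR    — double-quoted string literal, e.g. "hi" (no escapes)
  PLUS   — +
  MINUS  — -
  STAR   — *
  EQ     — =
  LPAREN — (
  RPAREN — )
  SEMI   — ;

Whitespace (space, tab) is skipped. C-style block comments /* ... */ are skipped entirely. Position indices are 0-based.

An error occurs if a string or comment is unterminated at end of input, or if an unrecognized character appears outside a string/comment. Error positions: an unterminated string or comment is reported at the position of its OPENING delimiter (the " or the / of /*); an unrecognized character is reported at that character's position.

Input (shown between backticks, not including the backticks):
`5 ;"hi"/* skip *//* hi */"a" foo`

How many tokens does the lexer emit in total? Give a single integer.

pos=0: emit NUM '5' (now at pos=1)
pos=2: emit SEMI ';'
pos=3: enter STRING mode
pos=3: emit STR "hi" (now at pos=7)
pos=7: enter COMMENT mode (saw '/*')
exit COMMENT mode (now at pos=17)
pos=17: enter COMMENT mode (saw '/*')
exit COMMENT mode (now at pos=25)
pos=25: enter STRING mode
pos=25: emit STR "a" (now at pos=28)
pos=29: emit ID 'foo' (now at pos=32)
DONE. 5 tokens: [NUM, SEMI, STR, STR, ID]

Answer: 5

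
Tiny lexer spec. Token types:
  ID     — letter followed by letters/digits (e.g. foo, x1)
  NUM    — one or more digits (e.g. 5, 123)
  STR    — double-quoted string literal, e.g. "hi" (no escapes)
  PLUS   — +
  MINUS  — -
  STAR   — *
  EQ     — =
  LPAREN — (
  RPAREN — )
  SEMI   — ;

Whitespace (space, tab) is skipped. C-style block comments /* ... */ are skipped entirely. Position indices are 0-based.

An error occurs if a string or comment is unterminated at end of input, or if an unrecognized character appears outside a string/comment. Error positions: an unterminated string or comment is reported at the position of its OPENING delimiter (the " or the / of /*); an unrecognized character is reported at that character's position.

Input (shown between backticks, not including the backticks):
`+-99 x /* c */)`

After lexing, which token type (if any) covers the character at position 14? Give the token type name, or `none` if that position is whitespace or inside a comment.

Answer: RPAREN

Derivation:
pos=0: emit PLUS '+'
pos=1: emit MINUS '-'
pos=2: emit NUM '99' (now at pos=4)
pos=5: emit ID 'x' (now at pos=6)
pos=7: enter COMMENT mode (saw '/*')
exit COMMENT mode (now at pos=14)
pos=14: emit RPAREN ')'
DONE. 5 tokens: [PLUS, MINUS, NUM, ID, RPAREN]
Position 14: char is ')' -> RPAREN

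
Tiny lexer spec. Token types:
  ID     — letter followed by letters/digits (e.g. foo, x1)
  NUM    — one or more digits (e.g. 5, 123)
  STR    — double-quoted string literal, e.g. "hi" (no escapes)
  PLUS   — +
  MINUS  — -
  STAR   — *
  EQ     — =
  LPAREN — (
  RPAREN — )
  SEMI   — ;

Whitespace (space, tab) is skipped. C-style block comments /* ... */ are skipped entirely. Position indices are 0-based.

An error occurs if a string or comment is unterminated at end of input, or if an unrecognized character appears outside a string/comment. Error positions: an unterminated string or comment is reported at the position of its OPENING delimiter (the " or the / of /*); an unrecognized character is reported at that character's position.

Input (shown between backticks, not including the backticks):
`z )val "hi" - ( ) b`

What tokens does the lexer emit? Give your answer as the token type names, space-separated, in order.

Answer: ID RPAREN ID STR MINUS LPAREN RPAREN ID

Derivation:
pos=0: emit ID 'z' (now at pos=1)
pos=2: emit RPAREN ')'
pos=3: emit ID 'val' (now at pos=6)
pos=7: enter STRING mode
pos=7: emit STR "hi" (now at pos=11)
pos=12: emit MINUS '-'
pos=14: emit LPAREN '('
pos=16: emit RPAREN ')'
pos=18: emit ID 'b' (now at pos=19)
DONE. 8 tokens: [ID, RPAREN, ID, STR, MINUS, LPAREN, RPAREN, ID]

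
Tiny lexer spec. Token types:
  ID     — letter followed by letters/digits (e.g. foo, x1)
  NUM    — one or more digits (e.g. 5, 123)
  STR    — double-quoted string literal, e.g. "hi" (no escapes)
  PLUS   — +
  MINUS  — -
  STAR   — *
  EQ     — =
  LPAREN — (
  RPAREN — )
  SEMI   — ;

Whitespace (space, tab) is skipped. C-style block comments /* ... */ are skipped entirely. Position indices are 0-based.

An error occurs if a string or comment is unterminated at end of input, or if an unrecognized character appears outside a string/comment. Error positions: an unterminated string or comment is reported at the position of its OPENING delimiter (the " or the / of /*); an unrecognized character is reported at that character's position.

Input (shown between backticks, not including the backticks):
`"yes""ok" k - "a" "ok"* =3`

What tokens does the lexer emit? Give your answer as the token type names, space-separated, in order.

Answer: STR STR ID MINUS STR STR STAR EQ NUM

Derivation:
pos=0: enter STRING mode
pos=0: emit STR "yes" (now at pos=5)
pos=5: enter STRING mode
pos=5: emit STR "ok" (now at pos=9)
pos=10: emit ID 'k' (now at pos=11)
pos=12: emit MINUS '-'
pos=14: enter STRING mode
pos=14: emit STR "a" (now at pos=17)
pos=18: enter STRING mode
pos=18: emit STR "ok" (now at pos=22)
pos=22: emit STAR '*'
pos=24: emit EQ '='
pos=25: emit NUM '3' (now at pos=26)
DONE. 9 tokens: [STR, STR, ID, MINUS, STR, STR, STAR, EQ, NUM]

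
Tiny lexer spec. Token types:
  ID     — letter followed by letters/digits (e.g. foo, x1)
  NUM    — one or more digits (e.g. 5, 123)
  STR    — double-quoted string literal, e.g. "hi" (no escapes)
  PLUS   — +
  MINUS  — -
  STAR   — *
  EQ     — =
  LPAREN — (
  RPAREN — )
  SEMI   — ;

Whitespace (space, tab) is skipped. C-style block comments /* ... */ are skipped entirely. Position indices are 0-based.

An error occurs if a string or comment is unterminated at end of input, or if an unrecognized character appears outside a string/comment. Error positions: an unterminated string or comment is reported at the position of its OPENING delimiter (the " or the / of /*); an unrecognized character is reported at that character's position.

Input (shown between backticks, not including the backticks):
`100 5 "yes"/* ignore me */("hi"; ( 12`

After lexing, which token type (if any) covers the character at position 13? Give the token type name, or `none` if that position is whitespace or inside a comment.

pos=0: emit NUM '100' (now at pos=3)
pos=4: emit NUM '5' (now at pos=5)
pos=6: enter STRING mode
pos=6: emit STR "yes" (now at pos=11)
pos=11: enter COMMENT mode (saw '/*')
exit COMMENT mode (now at pos=26)
pos=26: emit LPAREN '('
pos=27: enter STRING mode
pos=27: emit STR "hi" (now at pos=31)
pos=31: emit SEMI ';'
pos=33: emit LPAREN '('
pos=35: emit NUM '12' (now at pos=37)
DONE. 8 tokens: [NUM, NUM, STR, LPAREN, STR, SEMI, LPAREN, NUM]
Position 13: char is ' ' -> none

Answer: none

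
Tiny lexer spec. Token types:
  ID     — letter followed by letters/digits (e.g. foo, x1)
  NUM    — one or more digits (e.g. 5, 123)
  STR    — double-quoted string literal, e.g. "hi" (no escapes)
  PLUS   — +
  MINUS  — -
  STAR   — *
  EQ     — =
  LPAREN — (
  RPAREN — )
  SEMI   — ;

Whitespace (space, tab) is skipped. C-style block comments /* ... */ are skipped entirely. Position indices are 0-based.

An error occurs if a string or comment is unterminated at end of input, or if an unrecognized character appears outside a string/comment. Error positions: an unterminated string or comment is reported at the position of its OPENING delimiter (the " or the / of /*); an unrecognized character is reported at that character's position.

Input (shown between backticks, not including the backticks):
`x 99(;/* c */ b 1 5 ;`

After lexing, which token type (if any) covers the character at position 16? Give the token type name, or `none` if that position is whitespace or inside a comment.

pos=0: emit ID 'x' (now at pos=1)
pos=2: emit NUM '99' (now at pos=4)
pos=4: emit LPAREN '('
pos=5: emit SEMI ';'
pos=6: enter COMMENT mode (saw '/*')
exit COMMENT mode (now at pos=13)
pos=14: emit ID 'b' (now at pos=15)
pos=16: emit NUM '1' (now at pos=17)
pos=18: emit NUM '5' (now at pos=19)
pos=20: emit SEMI ';'
DONE. 8 tokens: [ID, NUM, LPAREN, SEMI, ID, NUM, NUM, SEMI]
Position 16: char is '1' -> NUM

Answer: NUM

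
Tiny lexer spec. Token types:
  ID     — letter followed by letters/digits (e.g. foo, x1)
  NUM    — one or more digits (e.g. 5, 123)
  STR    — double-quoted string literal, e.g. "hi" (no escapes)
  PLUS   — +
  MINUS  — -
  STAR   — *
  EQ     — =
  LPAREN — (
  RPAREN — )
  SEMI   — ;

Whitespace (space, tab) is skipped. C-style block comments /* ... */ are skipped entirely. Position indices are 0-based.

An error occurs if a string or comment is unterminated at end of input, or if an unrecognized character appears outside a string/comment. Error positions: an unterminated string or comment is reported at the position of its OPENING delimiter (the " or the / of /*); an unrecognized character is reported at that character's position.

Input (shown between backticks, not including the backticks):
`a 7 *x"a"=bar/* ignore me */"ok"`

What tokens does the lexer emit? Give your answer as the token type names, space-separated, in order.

pos=0: emit ID 'a' (now at pos=1)
pos=2: emit NUM '7' (now at pos=3)
pos=4: emit STAR '*'
pos=5: emit ID 'x' (now at pos=6)
pos=6: enter STRING mode
pos=6: emit STR "a" (now at pos=9)
pos=9: emit EQ '='
pos=10: emit ID 'bar' (now at pos=13)
pos=13: enter COMMENT mode (saw '/*')
exit COMMENT mode (now at pos=28)
pos=28: enter STRING mode
pos=28: emit STR "ok" (now at pos=32)
DONE. 8 tokens: [ID, NUM, STAR, ID, STR, EQ, ID, STR]

Answer: ID NUM STAR ID STR EQ ID STR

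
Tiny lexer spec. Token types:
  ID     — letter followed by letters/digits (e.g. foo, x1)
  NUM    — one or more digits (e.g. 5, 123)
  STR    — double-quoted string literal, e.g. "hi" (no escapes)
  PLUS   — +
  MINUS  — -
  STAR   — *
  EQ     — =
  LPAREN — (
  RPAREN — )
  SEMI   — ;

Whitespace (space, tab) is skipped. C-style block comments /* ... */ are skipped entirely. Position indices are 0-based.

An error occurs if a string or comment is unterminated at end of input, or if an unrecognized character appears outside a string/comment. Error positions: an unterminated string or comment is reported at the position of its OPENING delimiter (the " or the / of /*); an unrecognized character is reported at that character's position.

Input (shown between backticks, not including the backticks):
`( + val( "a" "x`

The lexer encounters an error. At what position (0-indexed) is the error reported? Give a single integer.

Answer: 13

Derivation:
pos=0: emit LPAREN '('
pos=2: emit PLUS '+'
pos=4: emit ID 'val' (now at pos=7)
pos=7: emit LPAREN '('
pos=9: enter STRING mode
pos=9: emit STR "a" (now at pos=12)
pos=13: enter STRING mode
pos=13: ERROR — unterminated string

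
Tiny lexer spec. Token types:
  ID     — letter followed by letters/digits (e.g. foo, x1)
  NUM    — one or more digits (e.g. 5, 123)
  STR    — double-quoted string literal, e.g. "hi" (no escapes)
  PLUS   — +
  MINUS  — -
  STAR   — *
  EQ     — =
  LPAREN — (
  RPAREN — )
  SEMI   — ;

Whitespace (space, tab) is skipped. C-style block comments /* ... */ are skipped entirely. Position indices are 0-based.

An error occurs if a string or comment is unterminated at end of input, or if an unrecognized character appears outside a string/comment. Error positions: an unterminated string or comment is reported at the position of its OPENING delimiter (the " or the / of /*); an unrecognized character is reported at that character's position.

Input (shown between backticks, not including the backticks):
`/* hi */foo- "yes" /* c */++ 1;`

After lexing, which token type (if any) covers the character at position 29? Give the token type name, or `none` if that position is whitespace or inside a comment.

pos=0: enter COMMENT mode (saw '/*')
exit COMMENT mode (now at pos=8)
pos=8: emit ID 'foo' (now at pos=11)
pos=11: emit MINUS '-'
pos=13: enter STRING mode
pos=13: emit STR "yes" (now at pos=18)
pos=19: enter COMMENT mode (saw '/*')
exit COMMENT mode (now at pos=26)
pos=26: emit PLUS '+'
pos=27: emit PLUS '+'
pos=29: emit NUM '1' (now at pos=30)
pos=30: emit SEMI ';'
DONE. 7 tokens: [ID, MINUS, STR, PLUS, PLUS, NUM, SEMI]
Position 29: char is '1' -> NUM

Answer: NUM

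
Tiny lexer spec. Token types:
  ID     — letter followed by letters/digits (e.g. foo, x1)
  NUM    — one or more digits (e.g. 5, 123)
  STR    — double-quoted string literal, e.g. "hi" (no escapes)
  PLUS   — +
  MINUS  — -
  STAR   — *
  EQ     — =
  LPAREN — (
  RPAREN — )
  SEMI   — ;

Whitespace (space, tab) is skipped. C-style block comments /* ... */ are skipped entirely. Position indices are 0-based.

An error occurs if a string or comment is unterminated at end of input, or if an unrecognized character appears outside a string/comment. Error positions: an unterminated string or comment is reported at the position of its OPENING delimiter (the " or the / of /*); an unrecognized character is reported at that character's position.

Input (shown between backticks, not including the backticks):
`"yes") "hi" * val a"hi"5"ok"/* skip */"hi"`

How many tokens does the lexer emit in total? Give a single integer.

Answer: 10

Derivation:
pos=0: enter STRING mode
pos=0: emit STR "yes" (now at pos=5)
pos=5: emit RPAREN ')'
pos=7: enter STRING mode
pos=7: emit STR "hi" (now at pos=11)
pos=12: emit STAR '*'
pos=14: emit ID 'val' (now at pos=17)
pos=18: emit ID 'a' (now at pos=19)
pos=19: enter STRING mode
pos=19: emit STR "hi" (now at pos=23)
pos=23: emit NUM '5' (now at pos=24)
pos=24: enter STRING mode
pos=24: emit STR "ok" (now at pos=28)
pos=28: enter COMMENT mode (saw '/*')
exit COMMENT mode (now at pos=38)
pos=38: enter STRING mode
pos=38: emit STR "hi" (now at pos=42)
DONE. 10 tokens: [STR, RPAREN, STR, STAR, ID, ID, STR, NUM, STR, STR]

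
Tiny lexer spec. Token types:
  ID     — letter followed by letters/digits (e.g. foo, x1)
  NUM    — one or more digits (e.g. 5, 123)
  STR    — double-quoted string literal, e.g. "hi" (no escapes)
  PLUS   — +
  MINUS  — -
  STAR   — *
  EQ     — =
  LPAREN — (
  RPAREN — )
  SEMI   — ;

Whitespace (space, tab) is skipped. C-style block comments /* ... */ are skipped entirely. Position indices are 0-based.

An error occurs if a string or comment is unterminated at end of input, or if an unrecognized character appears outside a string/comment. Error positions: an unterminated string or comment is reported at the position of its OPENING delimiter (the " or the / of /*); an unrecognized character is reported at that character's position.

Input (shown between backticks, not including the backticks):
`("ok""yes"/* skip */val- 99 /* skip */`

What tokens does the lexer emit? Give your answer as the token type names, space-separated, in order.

pos=0: emit LPAREN '('
pos=1: enter STRING mode
pos=1: emit STR "ok" (now at pos=5)
pos=5: enter STRING mode
pos=5: emit STR "yes" (now at pos=10)
pos=10: enter COMMENT mode (saw '/*')
exit COMMENT mode (now at pos=20)
pos=20: emit ID 'val' (now at pos=23)
pos=23: emit MINUS '-'
pos=25: emit NUM '99' (now at pos=27)
pos=28: enter COMMENT mode (saw '/*')
exit COMMENT mode (now at pos=38)
DONE. 6 tokens: [LPAREN, STR, STR, ID, MINUS, NUM]

Answer: LPAREN STR STR ID MINUS NUM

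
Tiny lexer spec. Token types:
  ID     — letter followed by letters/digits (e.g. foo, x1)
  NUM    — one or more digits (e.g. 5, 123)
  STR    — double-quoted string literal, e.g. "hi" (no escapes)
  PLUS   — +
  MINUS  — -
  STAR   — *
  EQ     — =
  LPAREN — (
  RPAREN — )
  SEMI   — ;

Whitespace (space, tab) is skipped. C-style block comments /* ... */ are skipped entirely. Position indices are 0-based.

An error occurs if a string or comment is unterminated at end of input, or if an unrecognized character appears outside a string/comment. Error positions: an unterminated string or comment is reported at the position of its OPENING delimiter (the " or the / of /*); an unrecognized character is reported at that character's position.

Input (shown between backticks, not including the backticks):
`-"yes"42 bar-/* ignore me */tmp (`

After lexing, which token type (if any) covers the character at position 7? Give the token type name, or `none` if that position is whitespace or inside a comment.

pos=0: emit MINUS '-'
pos=1: enter STRING mode
pos=1: emit STR "yes" (now at pos=6)
pos=6: emit NUM '42' (now at pos=8)
pos=9: emit ID 'bar' (now at pos=12)
pos=12: emit MINUS '-'
pos=13: enter COMMENT mode (saw '/*')
exit COMMENT mode (now at pos=28)
pos=28: emit ID 'tmp' (now at pos=31)
pos=32: emit LPAREN '('
DONE. 7 tokens: [MINUS, STR, NUM, ID, MINUS, ID, LPAREN]
Position 7: char is '2' -> NUM

Answer: NUM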